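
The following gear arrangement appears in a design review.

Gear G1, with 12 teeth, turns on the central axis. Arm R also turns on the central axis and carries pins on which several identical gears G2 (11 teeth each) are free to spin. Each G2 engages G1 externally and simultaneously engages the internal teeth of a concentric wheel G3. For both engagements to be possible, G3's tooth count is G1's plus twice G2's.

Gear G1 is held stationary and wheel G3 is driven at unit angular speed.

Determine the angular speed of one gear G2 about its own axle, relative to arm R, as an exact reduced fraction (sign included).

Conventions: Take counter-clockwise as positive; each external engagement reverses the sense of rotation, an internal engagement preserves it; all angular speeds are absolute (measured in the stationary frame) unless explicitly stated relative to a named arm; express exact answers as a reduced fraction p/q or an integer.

class = planetary set [G3 = 12+2·11 = 34; Willis about the carrier]
ring teeth: 12 + 2·11 = 34
12(ω_sun−ω_arm) = −34(ω_ring−ω_arm),  ω_sun = 0, ω_ring = 1
12(0−ω_arm) = −34(1−ω_arm)  ⇒  46·ω_arm = 34  ⇒  ω_arm = 17/23
sun–planet mesh: 12·(0−17/23) = −11·(ω_p−ω_arm)  ⇒  ω_p−ω_arm = 204/253
exact speed ratio = 204/253

204/253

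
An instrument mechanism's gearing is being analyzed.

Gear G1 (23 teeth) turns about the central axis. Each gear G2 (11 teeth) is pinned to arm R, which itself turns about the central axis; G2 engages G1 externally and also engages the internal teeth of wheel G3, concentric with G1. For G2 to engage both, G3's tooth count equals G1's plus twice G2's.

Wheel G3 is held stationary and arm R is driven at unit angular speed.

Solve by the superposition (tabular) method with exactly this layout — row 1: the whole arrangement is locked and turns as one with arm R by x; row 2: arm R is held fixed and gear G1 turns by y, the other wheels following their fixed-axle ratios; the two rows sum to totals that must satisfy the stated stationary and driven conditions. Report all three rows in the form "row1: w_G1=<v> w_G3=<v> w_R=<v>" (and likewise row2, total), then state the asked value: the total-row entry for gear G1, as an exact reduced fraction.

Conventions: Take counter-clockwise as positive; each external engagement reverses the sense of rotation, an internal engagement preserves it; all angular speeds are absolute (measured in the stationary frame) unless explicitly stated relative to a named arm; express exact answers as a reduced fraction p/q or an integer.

planetary set (23T centre, 11T on arm, 45T internal) — Willis relation
row 1 (train locked, turned with arm): all members turn x
row 2 — arm fixed, fixed-axis ratios: sun y, ring −(23/45)·y, arm 0
boundary: total ω_ring = x − (23/45)·y = 0 and total ω_arm = x = 1  ⇒  y = 45/23, x = 1
row 2 ring = −(23/45)·45/23 = -1
totals (row 1 + row 2): sun 1 + 45/23 = 68/23, ring 1 + (-1) = 0, arm 1 + 0 = 1
asked cell (total, sun) = 68/23

row1: w_G1=1 w_G3=1 w_R=1
row2: w_G1=45/23 w_G3=-1 w_R=0
total: w_G1=68/23 w_G3=0 w_R=1
asked value: 68/23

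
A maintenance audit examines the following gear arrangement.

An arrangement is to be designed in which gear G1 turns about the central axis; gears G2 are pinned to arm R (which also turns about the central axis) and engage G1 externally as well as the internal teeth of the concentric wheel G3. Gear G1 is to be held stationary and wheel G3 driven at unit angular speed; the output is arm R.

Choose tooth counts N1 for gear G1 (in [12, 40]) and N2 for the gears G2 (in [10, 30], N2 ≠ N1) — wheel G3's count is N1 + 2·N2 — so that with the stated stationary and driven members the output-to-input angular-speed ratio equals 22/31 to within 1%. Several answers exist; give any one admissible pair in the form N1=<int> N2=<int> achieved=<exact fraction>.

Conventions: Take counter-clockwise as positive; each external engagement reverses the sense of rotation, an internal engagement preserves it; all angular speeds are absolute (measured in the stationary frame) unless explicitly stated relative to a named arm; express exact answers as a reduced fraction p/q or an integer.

planetary set to be sized for 22/31 (Willis relation)
Willis with ω_sun = 0: ω_arm/ω_ring = N3/(N1+N3); set equal to 22/31  ⇒  N3/N1 = (22/31)/(1 − 22/31) = 22/9
N3 = N1 + 2·N2  ⇒  N2/N1 = (N3/N1 − 1)/2 = (22/9 − 1)/2 = 13/18
smallest multiple with N1 ≥ 12 and N2 ≥ 10: k = 1  ⇒  N1 = 1·18 = 18, N2 = 1·13 = 13 (N1 ≤ 40, N2 ≤ 30, N2 ≠ N1 ✓), N3 = 18 + 2·13 = 44
check: N3/(N1+N3) with N1 = 18, N3 = 44 gives 22/31; |achieved − target| = 0 ≤ 11/1550 ✓

N1=18 N2=13 achieved=22/31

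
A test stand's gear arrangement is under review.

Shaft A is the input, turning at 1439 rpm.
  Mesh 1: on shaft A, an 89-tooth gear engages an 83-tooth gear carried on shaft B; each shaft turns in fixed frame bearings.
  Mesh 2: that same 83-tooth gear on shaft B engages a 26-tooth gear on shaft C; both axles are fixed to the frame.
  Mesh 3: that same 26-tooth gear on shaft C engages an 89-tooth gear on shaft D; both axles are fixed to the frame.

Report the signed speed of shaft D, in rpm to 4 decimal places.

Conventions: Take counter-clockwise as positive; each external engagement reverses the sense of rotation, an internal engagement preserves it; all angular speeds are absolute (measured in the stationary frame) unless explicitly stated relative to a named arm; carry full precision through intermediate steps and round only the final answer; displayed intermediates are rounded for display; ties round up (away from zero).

-1439.0000 rpm

class = fixed-axis compound train [3 meshes; 3 ratios multiply, 3 sense flips]
mesh 1 [89T→83T]: ω = 1439.0000×89/83 = 1543.0241 rpm, sense flips to −
mesh 2 [83T→26T]: ω = 1543.0241×83/26 = 4925.8077 rpm, sense flips to +
mesh 3 [26T→89T]: ω = 4925.8077×26/89 = 1439.0000 rpm, sense flips to −
signed output speed = -1439.0000 rpm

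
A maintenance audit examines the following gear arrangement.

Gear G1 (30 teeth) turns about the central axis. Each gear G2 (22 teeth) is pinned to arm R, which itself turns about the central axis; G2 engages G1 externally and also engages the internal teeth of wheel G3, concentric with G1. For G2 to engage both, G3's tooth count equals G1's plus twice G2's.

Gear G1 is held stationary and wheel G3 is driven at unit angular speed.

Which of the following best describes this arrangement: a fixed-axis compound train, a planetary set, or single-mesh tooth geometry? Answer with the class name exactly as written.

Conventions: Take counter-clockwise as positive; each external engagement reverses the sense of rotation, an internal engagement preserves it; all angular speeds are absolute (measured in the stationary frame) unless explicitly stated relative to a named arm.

planetary set

recognized (axles ride arm R): planetary set, 30/22/74 teeth
classification: planetary set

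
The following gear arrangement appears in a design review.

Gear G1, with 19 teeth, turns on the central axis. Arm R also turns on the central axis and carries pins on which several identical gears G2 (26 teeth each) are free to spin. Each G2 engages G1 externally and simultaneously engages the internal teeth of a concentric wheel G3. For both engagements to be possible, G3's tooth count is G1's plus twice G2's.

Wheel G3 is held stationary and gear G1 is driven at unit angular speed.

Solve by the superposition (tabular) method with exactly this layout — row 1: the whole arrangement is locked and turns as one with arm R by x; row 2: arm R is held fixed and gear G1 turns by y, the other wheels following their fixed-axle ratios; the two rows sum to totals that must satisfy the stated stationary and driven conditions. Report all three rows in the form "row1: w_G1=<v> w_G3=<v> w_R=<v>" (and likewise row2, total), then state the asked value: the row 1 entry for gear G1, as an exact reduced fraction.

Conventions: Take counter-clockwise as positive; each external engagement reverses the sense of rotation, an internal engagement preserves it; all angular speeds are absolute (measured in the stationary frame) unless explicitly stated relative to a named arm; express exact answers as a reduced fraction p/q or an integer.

row1: w_G1=19/90 w_G3=19/90 w_R=19/90
row2: w_G1=71/90 w_G3=-19/90 w_R=0
total: w_G1=1 w_G3=0 w_R=19/90
asked value: 19/90

planetary set (19T centre, 26T on arm, 71T internal) — Willis relation
row 1 (train locked, turned with arm): all members turn x
row 2: sun turns y, ring = −(19/71)·y, arm 0
boundary: total ω_ring = x − (19/71)·y = 0 and total ω_sun = x + y = 1  ⇒  y = 71/90, x = 19/90
row 2 ring = −(19/71)·71/90 = -19/90
totals (row 1 + row 2): sun 19/90 + 71/90 = 1, ring 19/90 + (-19/90) = 0, arm 19/90 + 0 = 19/90
asked cell (row1, sun) = 19/90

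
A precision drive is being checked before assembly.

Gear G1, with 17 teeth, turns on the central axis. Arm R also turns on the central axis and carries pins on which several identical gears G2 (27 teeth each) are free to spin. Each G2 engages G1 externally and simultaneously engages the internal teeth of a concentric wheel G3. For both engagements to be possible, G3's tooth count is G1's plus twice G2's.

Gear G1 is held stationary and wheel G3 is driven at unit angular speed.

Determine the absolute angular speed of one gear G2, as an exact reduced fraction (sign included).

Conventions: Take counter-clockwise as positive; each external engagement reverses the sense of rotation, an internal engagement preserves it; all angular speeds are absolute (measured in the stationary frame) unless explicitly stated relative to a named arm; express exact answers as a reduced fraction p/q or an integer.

71/54

recognized (axles ride arm R): planetary set, 17/27/71 teeth
ring teeth: 17 + 2·27 = 71
17(ω_sun−ω_arm) = −71(ω_ring−ω_arm),  ω_sun = 0, ω_ring = 1
17(0−ω_arm) = −71(1−ω_arm)  ⇒  88·ω_arm = 71  ⇒  ω_arm = 71/88
sun–planet mesh: 17·(0−71/88) = −27·(ω_p−ω_arm)  ⇒  ω_p−ω_arm = 1207/2376
ω_p = 71/88 + 1207/2376 = 71/54
exact speed ratio = 71/54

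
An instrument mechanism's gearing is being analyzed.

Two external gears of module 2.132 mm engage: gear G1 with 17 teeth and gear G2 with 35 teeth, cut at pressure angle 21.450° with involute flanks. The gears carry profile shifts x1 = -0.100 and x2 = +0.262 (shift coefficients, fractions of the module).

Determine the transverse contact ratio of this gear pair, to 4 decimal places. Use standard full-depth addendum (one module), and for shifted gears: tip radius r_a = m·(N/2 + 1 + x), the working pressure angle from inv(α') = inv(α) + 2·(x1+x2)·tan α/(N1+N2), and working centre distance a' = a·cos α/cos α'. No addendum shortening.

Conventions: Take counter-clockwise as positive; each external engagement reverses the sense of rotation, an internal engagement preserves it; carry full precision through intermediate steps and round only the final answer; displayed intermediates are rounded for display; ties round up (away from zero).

recognized (one external pair, fixed centres): single-mesh tooth geometry, m = 2.132, N1 = 17, N2 = 35
base radii: r_b1 = 16.866817, r_b2 = 34.725799
tip radii: r_a1 = 20.040800, r_a2 = 40.000584
inv(α') = inv(21.450°) + 2·(-0.100+0.262)·tan α/(17+35) = 0.02097771  ⇒  α' = 22.31914°
a' = a·cos α / cos α' = 55.4320·cos 21.450°/cos 22.31914° = 55.770803
action lengths: √(r_a1²−r_b1²) = 10.823315, √(r_a2²−r_b2²) = 19.853604
base pitch p_b = π·m·cos α = 6.233961
CR = (10.823315 + 19.853604 − 55.770803·sin 22.31914°)/6.233961 = 1.523447
contact ratio ≈ 1.5234

1.5234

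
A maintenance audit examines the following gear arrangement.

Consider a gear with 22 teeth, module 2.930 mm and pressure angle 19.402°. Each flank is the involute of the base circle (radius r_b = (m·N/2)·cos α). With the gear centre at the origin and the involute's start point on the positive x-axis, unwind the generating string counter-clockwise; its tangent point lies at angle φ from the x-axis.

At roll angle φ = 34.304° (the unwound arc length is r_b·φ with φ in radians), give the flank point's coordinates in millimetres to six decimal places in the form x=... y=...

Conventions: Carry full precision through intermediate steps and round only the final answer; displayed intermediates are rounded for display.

x=35.369633 y=2.097809

topology: single-mesh involute geometry — m = 2.930, N = 22
pitch radius r_p = m·N/2 = 2.930·22/2 = 32.230000
base radius r_b = r_p·cos α = 32.230000·cos 19.402° = 30.399693
roll angle φ = 34.304° = 0.59871775 rad
x = r_b·(cos φ + φ·sin φ) = 35.369633
y = r_b·(sin φ − φ·cos φ) = 2.097809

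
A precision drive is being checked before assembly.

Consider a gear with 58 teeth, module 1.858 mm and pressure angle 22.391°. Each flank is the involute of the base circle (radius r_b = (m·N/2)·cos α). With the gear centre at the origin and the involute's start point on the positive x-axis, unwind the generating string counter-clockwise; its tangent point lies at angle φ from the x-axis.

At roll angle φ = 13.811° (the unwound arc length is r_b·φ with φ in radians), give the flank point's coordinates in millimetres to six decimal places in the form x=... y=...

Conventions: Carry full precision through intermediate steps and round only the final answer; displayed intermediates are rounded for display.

topology: single-mesh involute geometry — m = 1.858, N = 58
pitch radius r_p = m·N/2 = 1.858·58/2 = 53.882000
base radius r_b = r_p·cos α = 53.882000·cos 22.391° = 49.819614
roll angle φ = 13.811° = 0.24104742 rad
x = r_b·(cos φ + φ·sin φ) = 51.246014
y = r_b·(sin φ − φ·cos φ) = 0.231239

x=51.246014 y=0.231239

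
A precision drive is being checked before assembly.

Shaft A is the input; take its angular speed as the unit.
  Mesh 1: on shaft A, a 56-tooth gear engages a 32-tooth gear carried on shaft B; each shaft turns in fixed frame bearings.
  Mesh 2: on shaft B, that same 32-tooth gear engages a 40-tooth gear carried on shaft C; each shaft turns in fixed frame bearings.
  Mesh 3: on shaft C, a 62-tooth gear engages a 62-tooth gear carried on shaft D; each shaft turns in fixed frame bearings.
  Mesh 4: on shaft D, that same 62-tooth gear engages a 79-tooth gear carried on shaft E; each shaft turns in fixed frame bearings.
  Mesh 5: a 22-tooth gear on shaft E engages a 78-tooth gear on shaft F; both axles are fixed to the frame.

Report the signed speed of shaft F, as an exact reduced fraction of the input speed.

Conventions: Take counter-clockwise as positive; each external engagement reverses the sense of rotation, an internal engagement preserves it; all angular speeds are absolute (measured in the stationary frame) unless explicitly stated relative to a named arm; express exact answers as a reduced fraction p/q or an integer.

-4774/15405

5-mesh fixed-axis compound train (all bearings frame-fixed)
mesh 1 [56T→32T]: |ω|/ω_in = 1×56/32 = 7/4, sense flips to −
mesh 2 [32T→40T]: |ω|/ω_in = (7/4)×32/40 = 7/5, sense flips to +
mesh 3 [62T→62T]: |ω|/ω_in = (7/5)×62/62 = 7/5, sense flips to −
mesh 4 [62T→79T]: |ω|/ω_in = (7/5)×62/79 = 434/395, sense flips to +
mesh 5 [22T→78T]: |ω|/ω_in = (434/395)×22/78 = 4774/15405, sense flips to −
signed output speed (× input speed) = -4774/15405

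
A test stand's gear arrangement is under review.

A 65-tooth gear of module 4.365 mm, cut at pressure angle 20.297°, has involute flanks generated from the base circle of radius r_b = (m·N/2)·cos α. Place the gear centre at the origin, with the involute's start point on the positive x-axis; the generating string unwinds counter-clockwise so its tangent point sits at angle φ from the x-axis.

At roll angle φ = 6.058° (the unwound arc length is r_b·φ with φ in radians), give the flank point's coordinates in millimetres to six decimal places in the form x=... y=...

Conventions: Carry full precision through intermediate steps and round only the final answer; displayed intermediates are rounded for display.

single-mesh involute tooth geometry (65T wheel at module 4.365)
pitch radius r_p = m·N/2 = 4.365·65/2 = 141.862500
base radius r_b = r_p·cos α = 141.862500·cos 20.297° = 133.053846
roll angle φ = 6.058° = 0.10573205 rad
x = r_b·(cos φ + φ·sin φ) = 133.795491
y = r_b·(sin φ − φ·cos φ) = 0.052365

x=133.795491 y=0.052365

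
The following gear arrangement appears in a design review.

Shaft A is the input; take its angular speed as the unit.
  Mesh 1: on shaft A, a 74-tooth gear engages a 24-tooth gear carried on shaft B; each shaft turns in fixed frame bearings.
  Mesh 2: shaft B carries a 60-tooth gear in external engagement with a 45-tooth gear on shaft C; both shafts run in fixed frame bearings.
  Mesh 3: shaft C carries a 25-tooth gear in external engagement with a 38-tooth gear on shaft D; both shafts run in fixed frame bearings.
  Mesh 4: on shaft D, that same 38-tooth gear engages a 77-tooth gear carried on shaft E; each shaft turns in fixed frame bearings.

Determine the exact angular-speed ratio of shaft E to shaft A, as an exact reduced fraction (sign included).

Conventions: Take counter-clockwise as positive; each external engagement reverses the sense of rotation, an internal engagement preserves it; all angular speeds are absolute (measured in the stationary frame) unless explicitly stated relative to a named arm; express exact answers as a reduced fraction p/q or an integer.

class = fixed-axis compound train [4 meshes; 4 ratios multiply, 4 sense flips]
mesh 1 [74T→24T]: running ratio 37/12, sense −
mesh 2 [60T→45T]: running ratio 37/9, sense +
mesh 3 [25T→38T]: running ratio 925/342, sense −
mesh 4 [38T→77T]: running ratio 925/693, sense +
ω_out/ω_in = 925/693

925/693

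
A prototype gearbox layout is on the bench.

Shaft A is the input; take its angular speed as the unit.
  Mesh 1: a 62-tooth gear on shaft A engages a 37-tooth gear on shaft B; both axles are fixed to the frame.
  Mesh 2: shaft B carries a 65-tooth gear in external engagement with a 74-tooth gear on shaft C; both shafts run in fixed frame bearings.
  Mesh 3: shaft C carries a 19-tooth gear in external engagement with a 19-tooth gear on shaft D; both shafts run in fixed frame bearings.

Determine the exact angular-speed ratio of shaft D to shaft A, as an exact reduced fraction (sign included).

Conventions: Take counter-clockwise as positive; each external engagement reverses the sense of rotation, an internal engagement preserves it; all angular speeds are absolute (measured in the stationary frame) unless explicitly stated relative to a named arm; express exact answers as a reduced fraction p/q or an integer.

-2015/1369

class = fixed-axis compound train [3 meshes; 3 ratios multiply, 3 sense flips]
mesh 1 [62T→37T]: running ratio 62/37, sense −
mesh 2 [65T→74T]: running ratio 2015/1369, sense +
mesh 3 [19T→19T]: running ratio 2015/1369, sense −
ω_out/ω_in = -2015/1369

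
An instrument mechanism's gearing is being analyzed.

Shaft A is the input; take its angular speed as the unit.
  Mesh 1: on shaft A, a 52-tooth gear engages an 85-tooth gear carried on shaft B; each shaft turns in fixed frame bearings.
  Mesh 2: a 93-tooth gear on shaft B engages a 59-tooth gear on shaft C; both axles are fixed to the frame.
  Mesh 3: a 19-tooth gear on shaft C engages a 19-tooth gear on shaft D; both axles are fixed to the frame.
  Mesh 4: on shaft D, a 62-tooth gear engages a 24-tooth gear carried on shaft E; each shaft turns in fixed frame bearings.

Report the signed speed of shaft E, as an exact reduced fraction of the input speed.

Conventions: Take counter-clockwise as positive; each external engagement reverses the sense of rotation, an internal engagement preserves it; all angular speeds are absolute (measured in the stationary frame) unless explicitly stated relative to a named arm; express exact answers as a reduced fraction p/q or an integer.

4-mesh fixed-axis compound train (all bearings frame-fixed)
mesh 1 [52T→85T]: |ω|/ω_in = 1×52/85 = 52/85, sense flips to −
mesh 2 [93T→59T]: |ω|/ω_in = (52/85)×93/59 = 4836/5015, sense flips to +
mesh 3 [19T→19T]: |ω|/ω_in = (4836/5015)×19/19 = 4836/5015, sense flips to −
mesh 4 [62T→24T]: |ω|/ω_in = (4836/5015)×62/24 = 12493/5015, sense flips to +
signed output speed (× input speed) = 12493/5015

12493/5015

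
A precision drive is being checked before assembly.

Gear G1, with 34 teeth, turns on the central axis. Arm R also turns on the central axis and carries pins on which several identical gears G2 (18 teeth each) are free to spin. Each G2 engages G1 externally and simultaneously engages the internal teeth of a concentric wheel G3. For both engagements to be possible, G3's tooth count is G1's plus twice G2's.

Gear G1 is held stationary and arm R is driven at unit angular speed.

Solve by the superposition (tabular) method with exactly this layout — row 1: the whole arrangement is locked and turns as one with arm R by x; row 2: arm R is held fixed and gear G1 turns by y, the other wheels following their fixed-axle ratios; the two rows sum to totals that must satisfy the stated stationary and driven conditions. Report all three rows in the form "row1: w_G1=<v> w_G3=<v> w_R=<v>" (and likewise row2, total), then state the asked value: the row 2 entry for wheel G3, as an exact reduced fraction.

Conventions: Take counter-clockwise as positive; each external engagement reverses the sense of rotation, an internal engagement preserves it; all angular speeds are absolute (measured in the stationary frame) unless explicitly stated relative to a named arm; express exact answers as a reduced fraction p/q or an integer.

class = planetary set [G3 = 34+2·18 = 70; Willis about the carrier]
row 1: whole set turns with the arm by x
row 2 (arm held, sun turns y): ω_ring = −(34/70)·y, ω_arm = 0
boundary: total ω_sun = x + y = 0 and total ω_arm = x = 1  ⇒  y = -1, x = 1
row 2 ring = −(34/70)·(-1) = 17/35
totals (row 1 + row 2): sun 1 + (-1) = 0, ring 1 + 17/35 = 52/35, arm 1 + 0 = 1
asked cell (row2, ring) = 17/35

row1: w_G1=1 w_G3=1 w_R=1
row2: w_G1=-1 w_G3=17/35 w_R=0
total: w_G1=0 w_G3=52/35 w_R=1
asked value: 17/35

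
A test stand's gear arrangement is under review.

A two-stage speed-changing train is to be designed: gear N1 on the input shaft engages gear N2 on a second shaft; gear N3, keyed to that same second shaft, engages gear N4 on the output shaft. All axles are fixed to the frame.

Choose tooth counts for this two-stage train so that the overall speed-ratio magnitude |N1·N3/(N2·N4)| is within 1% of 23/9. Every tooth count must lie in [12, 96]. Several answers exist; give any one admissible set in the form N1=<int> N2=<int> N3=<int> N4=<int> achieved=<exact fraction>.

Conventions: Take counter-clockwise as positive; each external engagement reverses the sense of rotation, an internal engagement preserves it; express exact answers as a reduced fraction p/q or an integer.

topology: fixed-axis compound train — 2 stages, target 23/9
target = 23/9 in lowest terms: an exact hit needs N1·N3 = k·23 and N2·N4 = k·9 for one integer k, every count in [12, 96]; additionally prefer no 1:1 stage (N1 ≠ N2, N3 ≠ N4)
k = 1…15: no 1:1-free in-range split of k·23 and k·9 into factor pairs; take k = 16
k = 16: N1·N3 = 368 = 16·23, N2·N4 = 144 = 12·12
achieved = 16·23/(12·12) = 23/9; |achieved − target| = 0 ≤ 23/900 ✓

N1=16 N2=12 N3=23 N4=12 achieved=23/9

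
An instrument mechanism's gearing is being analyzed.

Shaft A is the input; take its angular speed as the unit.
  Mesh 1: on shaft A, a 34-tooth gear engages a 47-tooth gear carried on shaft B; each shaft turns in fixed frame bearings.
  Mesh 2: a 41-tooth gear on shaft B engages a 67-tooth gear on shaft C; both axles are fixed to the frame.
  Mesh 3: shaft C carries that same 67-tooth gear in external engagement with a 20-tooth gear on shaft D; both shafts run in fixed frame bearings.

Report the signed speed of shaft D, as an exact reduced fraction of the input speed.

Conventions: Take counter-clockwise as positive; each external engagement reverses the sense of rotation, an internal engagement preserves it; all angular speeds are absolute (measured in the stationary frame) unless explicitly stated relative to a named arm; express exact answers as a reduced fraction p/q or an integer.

3-mesh fixed-axis compound train (all bearings frame-fixed)
mesh 1 [34T→47T]: |ω|/ω_in = 1×34/47 = 34/47, sense flips to −
mesh 2 [41T→67T]: |ω|/ω_in = (34/47)×41/67 = 1394/3149, sense flips to +
mesh 3 [67T→20T]: |ω|/ω_in = (1394/3149)×67/20 = 697/470, sense flips to −
signed output speed (× input speed) = -697/470

-697/470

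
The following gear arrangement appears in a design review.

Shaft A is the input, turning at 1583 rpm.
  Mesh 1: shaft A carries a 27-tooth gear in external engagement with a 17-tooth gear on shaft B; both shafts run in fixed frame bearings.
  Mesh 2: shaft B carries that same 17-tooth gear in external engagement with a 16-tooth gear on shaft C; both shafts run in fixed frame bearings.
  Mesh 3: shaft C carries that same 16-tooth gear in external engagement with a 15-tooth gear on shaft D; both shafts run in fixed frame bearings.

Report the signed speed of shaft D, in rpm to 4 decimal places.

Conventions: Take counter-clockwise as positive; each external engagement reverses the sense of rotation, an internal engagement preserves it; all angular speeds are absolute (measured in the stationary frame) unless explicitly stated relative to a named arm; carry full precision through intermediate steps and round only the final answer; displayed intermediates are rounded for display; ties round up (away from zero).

-2849.4000 rpm

topology: fixed-axis compound train — 3 meshes, A→D
mesh 1 [27T→17T]: ω = 1583.0000×27/17 = 2514.1765 rpm, sense flips to −
mesh 2 [17T→16T]: ω = 2514.1765×17/16 = 2671.3125 rpm, sense flips to +
mesh 3 [16T→15T]: ω = 2671.3125×16/15 = 2849.4000 rpm, sense flips to −
signed output speed = -2849.4000 rpm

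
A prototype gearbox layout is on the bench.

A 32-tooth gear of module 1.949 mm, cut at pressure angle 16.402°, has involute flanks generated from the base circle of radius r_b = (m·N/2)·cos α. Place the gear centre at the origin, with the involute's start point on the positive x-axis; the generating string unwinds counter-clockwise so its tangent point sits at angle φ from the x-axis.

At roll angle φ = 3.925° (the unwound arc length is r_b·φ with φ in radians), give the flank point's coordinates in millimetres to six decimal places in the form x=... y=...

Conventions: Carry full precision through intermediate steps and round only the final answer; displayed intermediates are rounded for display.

x=29.985050 y=0.003204

recognized (one wheel, involute flank): single-mesh tooth geometry, m = 1.949, N = 32
pitch radius r_p = m·N/2 = 1.949·32/2 = 31.184000
base radius r_b = r_p·cos α = 31.184000·cos 16.402° = 29.914940
roll angle φ = 3.925° = 0.06850417 rad
x = r_b·(cos φ + φ·sin φ) = 29.985050
y = r_b·(sin φ − φ·cos φ) = 0.003204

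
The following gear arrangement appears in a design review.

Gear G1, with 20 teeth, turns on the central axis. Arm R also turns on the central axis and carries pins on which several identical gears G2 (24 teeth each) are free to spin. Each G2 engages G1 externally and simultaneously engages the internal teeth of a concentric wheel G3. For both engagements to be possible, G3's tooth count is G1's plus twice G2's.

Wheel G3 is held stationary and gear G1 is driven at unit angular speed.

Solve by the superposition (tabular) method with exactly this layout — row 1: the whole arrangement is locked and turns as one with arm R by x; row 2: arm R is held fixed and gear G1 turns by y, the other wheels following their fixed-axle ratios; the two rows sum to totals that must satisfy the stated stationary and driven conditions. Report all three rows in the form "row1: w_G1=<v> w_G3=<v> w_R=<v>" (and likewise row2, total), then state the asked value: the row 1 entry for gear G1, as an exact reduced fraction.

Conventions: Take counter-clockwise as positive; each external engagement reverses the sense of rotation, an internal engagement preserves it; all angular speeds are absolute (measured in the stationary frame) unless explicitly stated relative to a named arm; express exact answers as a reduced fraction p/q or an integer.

class = planetary set [G3 = 20+2·24 = 68; Willis about the carrier]
row 1 — lock + rotate with arm: ω_sun = ω_ring = ω_arm = x
row 2 (arm held, sun turns y): ω_ring = −(20/68)·y, ω_arm = 0
boundary: total ω_ring = x − (20/68)·y = 0 and total ω_sun = x + y = 1  ⇒  y = 17/22, x = 5/22
row 2 ring = −(20/68)·17/22 = -5/22
totals (row 1 + row 2): sun 5/22 + 17/22 = 1, ring 5/22 + (-5/22) = 0, arm 5/22 + 0 = 5/22
asked cell (row1, sun) = 5/22

row1: w_G1=5/22 w_G3=5/22 w_R=5/22
row2: w_G1=17/22 w_G3=-5/22 w_R=0
total: w_G1=1 w_G3=0 w_R=5/22
asked value: 5/22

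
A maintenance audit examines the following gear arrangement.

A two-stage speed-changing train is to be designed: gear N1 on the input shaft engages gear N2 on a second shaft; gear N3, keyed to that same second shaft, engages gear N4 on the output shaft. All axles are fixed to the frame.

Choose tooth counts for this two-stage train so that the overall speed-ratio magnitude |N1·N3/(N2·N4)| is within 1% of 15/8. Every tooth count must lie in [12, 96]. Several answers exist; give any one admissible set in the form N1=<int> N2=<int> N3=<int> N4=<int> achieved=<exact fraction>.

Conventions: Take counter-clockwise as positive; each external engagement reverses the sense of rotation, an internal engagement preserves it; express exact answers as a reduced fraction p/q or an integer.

topology: fixed-axis compound train — 2 stages, target 15/8
target = 15/8 in lowest terms: an exact hit needs N1·N3 = k·15 and N2·N4 = k·8 for one integer k, every count in [12, 96]; additionally prefer no 1:1 stage (N1 ≠ N2, N3 ≠ N4)
k = 1…17: no 1:1-free in-range split of k·15 and k·8 into factor pairs; take k = 18
k = 18: N1·N3 = 270 = 15·18, N2·N4 = 144 = 12·12
achieved = 15·18/(12·12) = 15/8; |achieved − target| = 0 ≤ 3/160 ✓

N1=15 N2=12 N3=18 N4=12 achieved=15/8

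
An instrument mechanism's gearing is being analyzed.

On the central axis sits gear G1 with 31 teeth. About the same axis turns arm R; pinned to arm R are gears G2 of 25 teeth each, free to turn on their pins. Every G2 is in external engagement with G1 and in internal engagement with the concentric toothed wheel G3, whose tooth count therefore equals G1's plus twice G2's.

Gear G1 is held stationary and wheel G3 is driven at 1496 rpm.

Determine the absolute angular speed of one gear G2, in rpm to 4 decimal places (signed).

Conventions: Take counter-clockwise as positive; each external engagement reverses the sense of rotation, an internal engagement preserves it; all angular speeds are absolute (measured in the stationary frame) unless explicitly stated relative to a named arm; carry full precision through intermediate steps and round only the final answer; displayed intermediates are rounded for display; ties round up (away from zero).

+2423.5200 rpm

planetary set (31T centre, 25T on arm, 81T internal) — Willis relation
normalise by the input: solve with ω_ring = 1, then scale by 1496 rpm
ring teeth: 31 + 2·25 = 81
31(ω_sun−ω_arm) = −81(ω_ring−ω_arm),  ω_sun = 0, ω_ring = 1
31(0−ω_arm) = −81(1−ω_arm)  ⇒  112·ω_arm = 81  ⇒  ω_arm = 81/112
sun–planet mesh: 31·(0−81/112) = −25·(ω_p−ω_arm)  ⇒  ω_p−ω_arm = 2511/2800
ω_p = 81/112 + 2511/2800 = 81/50
scale: ω_p = 81/50 × 1496 rpm = +2423.5200 rpm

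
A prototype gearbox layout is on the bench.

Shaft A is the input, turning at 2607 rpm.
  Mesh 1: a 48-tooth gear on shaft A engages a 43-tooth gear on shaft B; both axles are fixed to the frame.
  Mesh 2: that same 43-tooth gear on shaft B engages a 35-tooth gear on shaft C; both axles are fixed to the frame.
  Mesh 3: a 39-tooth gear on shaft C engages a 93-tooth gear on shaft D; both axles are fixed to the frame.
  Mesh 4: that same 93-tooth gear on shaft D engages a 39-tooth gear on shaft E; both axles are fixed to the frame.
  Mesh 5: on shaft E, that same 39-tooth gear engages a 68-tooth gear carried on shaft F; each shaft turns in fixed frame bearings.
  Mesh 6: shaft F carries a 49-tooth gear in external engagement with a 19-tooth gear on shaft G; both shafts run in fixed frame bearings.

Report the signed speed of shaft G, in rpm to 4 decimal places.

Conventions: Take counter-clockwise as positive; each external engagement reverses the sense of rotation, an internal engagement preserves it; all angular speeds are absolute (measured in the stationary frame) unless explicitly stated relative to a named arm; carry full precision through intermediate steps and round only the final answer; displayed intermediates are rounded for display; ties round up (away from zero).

topology: fixed-axis compound train — 6 meshes, A→G
mesh 1 [48T→43T]: ω = 2607.0000×48/43 = 2910.1395 rpm, sense flips to −
mesh 2 [43T→35T]: ω = 2910.1395×43/35 = 3575.3143 rpm, sense flips to +
mesh 3 [39T→93T]: ω = 3575.3143×39/93 = 1499.3253 rpm, sense flips to −
mesh 4 [93T→39T]: ω = 1499.3253×93/39 = 3575.3143 rpm, sense flips to +
mesh 5 [39T→68T]: ω = 3575.3143×39/68 = 2050.5479 rpm, sense flips to −
mesh 6 [49T→19T]: ω = 2050.5479×49/19 = 5288.2551 rpm, sense flips to +
signed output speed = +5288.2551 rpm

+5288.2551 rpm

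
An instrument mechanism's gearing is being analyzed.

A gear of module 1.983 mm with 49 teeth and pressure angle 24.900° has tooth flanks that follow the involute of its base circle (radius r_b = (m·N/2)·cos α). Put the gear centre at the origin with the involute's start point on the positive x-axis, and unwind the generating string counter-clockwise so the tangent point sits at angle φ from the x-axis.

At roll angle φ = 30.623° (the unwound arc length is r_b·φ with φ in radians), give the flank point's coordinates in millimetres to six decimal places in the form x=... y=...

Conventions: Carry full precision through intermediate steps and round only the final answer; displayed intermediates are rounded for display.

x=49.919112 y=2.179285

single-mesh involute tooth geometry (49T wheel at module 1.983)
pitch radius r_p = m·N/2 = 1.983·49/2 = 48.583500
base radius r_b = r_p·cos α = 48.583500·cos 24.900° = 44.067373
roll angle φ = 30.623° = 0.53447218 rad
x = r_b·(cos φ + φ·sin φ) = 49.919112
y = r_b·(sin φ − φ·cos φ) = 2.179285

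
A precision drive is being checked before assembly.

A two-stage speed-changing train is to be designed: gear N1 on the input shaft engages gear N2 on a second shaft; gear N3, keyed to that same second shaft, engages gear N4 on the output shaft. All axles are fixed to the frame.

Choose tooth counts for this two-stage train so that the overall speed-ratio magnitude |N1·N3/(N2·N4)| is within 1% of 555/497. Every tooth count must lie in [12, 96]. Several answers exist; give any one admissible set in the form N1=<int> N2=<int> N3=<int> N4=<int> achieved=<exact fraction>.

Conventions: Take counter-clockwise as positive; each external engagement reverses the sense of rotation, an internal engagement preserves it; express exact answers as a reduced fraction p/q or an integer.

N1=15 N2=14 N3=74 N4=71 achieved=555/497

topology: fixed-axis compound train — 2 stages, target 555/497
target = 555/497 in lowest terms: an exact hit needs N1·N3 = k·555 and N2·N4 = k·497 for one integer k, every count in [12, 96]; additionally prefer no 1:1 stage (N1 ≠ N2, N3 ≠ N4)
k = 1: no 1:1-free in-range split of k·555 and k·497 into factor pairs; take k = 2
k = 2: N1·N3 = 1110 = 15·74, N2·N4 = 994 = 14·71
achieved = 15·74/(14·71) = 555/497; |achieved − target| = 0 ≤ 111/9940 ✓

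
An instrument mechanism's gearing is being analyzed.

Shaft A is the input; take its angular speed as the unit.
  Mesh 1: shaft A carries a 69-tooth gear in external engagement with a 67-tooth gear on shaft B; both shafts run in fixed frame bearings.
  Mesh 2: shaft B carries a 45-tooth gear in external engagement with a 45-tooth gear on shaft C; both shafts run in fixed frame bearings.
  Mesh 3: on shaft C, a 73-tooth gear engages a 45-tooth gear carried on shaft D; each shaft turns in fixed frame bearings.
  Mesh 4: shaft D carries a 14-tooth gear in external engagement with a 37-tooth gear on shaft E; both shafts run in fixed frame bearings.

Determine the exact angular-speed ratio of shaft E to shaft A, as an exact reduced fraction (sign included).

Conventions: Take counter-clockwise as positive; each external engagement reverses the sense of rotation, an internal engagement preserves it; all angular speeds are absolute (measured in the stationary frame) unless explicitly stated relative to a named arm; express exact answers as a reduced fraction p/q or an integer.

23506/37185

class = fixed-axis compound train [4 meshes; 4 ratios multiply, 4 sense flips]
mesh 1 [69T→67T]: running ratio 69/67, sense −
mesh 2 [45T→45T]: running ratio 69/67, sense +
mesh 3 [73T→45T]: running ratio 1679/1005, sense −
mesh 4 [14T→37T]: running ratio 23506/37185, sense +
ω_out/ω_in = 23506/37185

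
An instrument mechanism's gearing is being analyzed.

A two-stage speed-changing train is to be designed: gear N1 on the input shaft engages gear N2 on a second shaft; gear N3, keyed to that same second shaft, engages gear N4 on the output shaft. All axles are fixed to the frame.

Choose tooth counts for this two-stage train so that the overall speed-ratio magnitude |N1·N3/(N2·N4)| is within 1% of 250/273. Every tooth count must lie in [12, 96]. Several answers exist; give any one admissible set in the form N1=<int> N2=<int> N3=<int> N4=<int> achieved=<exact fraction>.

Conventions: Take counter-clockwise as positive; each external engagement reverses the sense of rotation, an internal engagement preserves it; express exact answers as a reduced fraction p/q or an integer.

topology: fixed-axis compound train — 2 stages, target 250/273
target = 250/273 in lowest terms: an exact hit needs N1·N3 = k·250 and N2·N4 = k·273 for one integer k, every count in [12, 96]; additionally prefer no 1:1 stage (N1 ≠ N2, N3 ≠ N4)
k = 1: no 1:1-free in-range split of k·250 and k·273 into factor pairs; take k = 2
k = 2: N1·N3 = 500 = 20·25, N2·N4 = 546 = 13·42
achieved = 20·25/(13·42) = 250/273; |achieved − target| = 0 ≤ 5/546 ✓

N1=20 N2=13 N3=25 N4=42 achieved=250/273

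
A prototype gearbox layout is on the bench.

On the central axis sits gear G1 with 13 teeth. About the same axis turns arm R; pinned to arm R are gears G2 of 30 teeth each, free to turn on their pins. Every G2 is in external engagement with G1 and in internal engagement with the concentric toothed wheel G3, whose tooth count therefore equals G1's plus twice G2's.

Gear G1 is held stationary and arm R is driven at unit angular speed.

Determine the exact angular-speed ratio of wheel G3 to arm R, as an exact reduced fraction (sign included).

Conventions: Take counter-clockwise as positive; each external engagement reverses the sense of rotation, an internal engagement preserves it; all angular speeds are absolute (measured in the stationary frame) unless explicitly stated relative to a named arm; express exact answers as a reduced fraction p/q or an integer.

86/73

recognized (axles ride arm R): planetary set, 13/30/73 teeth
ring teeth: 13 + 2·30 = 73
13(ω_sun−ω_arm) = −73(ω_ring−ω_arm),  ω_sun = 0, ω_arm = 1
ω_ring = 1 − (13/73)(0−1) = 86/73
ω_out/ω_in = 86/73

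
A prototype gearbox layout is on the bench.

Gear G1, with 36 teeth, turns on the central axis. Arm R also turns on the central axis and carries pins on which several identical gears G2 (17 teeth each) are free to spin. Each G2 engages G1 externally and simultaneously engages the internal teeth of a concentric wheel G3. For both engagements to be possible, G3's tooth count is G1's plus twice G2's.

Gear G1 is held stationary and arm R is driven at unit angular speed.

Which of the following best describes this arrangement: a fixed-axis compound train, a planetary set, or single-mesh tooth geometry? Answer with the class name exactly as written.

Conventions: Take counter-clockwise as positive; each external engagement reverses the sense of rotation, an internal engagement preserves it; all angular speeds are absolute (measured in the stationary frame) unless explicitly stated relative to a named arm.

planetary set

topology: planetary set — G1 36T / G2 17T / G3 70T, arm = carrier (Willis)
classification: planetary set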